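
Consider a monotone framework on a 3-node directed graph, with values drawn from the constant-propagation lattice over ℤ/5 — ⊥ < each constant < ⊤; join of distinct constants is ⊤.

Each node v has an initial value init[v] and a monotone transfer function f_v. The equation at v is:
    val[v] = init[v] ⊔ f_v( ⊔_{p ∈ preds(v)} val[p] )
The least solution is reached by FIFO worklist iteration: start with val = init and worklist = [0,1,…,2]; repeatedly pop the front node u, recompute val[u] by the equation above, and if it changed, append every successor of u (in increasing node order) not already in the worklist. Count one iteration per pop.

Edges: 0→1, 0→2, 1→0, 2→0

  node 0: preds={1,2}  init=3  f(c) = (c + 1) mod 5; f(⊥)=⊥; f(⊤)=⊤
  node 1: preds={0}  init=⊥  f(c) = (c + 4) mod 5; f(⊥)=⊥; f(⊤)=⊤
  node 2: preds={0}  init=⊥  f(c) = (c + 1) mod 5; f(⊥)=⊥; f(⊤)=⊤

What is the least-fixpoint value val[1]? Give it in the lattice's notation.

⊤

Trace (7 dequeues):
  [1] u=0 | in ⊥ | out 3 | ==
  [2] u=1 | in 3 | out 2 | prev ⊥ | push {0}
  [3] u=2 | in 3 | out 4 | prev ⊥ | push {}
  [4] u=0 | in ⊤ | out ⊤ | prev 3 | push {1,2}
  [5] u=1 | in ⊤ | out ⊤ | prev 2 | push {0}
  [6] u=2 | in ⊤ | out ⊤ | prev 4 | push {}
  [7] u=0 | in ⊤ | out ⊤ | ==

Converged values:
  [0] ⊤
  [1] ⊤
  [2] ⊤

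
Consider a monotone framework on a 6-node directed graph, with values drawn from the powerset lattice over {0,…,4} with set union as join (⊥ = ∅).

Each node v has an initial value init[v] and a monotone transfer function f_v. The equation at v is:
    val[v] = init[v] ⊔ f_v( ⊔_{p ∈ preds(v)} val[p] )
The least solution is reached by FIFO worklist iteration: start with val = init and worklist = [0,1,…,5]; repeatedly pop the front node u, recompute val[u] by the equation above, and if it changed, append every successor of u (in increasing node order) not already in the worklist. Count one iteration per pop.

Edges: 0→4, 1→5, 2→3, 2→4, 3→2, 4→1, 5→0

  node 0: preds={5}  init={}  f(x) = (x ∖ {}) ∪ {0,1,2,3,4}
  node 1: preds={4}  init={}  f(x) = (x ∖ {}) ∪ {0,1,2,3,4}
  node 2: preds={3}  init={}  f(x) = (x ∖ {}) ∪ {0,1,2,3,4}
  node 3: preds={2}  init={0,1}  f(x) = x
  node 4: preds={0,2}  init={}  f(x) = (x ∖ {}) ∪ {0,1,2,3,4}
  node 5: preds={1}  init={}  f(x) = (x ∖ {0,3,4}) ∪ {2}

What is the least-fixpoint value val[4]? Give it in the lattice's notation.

{0,1,2,3,4}

Iteration log — 9 steps:
  step 1. node 0  ⊔preds={}  new={0,1,2,3,4}  old={}  +wl: 
  step 2. node 1  ⊔preds={}  new={0,1,2,3,4}  old={}  +wl: 
  step 3. node 2  ⊔preds={0,1}  new={0,1,2,3,4}  old={}  +wl: 
  step 4. node 3  ⊔preds={0,1,2,3,4}  new={0,1,2,3,4}  old={0,1}  +wl: 2
  step 5. node 4  ⊔preds={0,1,2,3,4}  new={0,1,2,3,4}  old={}  +wl: 1
  step 6. node 5  ⊔preds={0,1,2,3,4}  new={1,2}  old={}  +wl: 0
  step 7. node 2  ⊔preds={0,1,2,3,4}  new={0,1,2,3,4}  stable
  step 8. node 1  ⊔preds={0,1,2,3,4}  new={0,1,2,3,4}  stable
  step 9. node 0  ⊔preds={1,2}  new={0,1,2,3,4}  stable

Least fixpoint reached:
  node 0: {0,1,2,3,4}
  node 1: {0,1,2,3,4}
  node 2: {0,1,2,3,4}
  node 3: {0,1,2,3,4}
  node 4: {0,1,2,3,4}
  node 5: {1,2}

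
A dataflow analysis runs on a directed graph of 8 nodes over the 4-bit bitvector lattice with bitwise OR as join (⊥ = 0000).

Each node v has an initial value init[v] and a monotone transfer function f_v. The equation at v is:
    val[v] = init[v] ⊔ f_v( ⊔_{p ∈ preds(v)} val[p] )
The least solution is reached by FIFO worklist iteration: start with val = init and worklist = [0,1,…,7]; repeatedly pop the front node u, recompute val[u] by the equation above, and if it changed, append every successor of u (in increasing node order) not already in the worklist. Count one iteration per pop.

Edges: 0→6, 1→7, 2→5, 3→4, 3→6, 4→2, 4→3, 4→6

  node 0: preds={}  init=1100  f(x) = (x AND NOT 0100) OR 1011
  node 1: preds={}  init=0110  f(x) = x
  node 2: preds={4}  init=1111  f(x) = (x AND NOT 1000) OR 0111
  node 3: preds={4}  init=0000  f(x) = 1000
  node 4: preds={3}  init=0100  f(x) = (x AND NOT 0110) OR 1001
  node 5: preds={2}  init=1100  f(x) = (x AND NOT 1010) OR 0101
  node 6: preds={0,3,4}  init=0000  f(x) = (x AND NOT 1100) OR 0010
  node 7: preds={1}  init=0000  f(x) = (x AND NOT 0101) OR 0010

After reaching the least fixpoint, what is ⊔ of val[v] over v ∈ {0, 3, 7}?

1111

Iteration log — 10 steps:
  step 1. node 0  ⊔preds=0000  new=1111  old=1100  +wl: 
  step 2. node 1  ⊔preds=0000  new=0110  stable
  step 3. node 2  ⊔preds=0100  new=1111  stable
  step 4. node 3  ⊔preds=0100  new=1000  old=0000  +wl: 
  step 5. node 4  ⊔preds=1000  new=1101  old=0100  +wl: 2,3
  step 6. node 5  ⊔preds=1111  new=1101  old=1100  +wl: 
  step 7. node 6  ⊔preds=1111  new=0011  old=0000  +wl: 
  step 8. node 7  ⊔preds=0110  new=0010  old=0000  +wl: 
  step 9. node 2  ⊔preds=1101  new=1111  stable
  step 10. node 3  ⊔preds=1101  new=1000  stable

Least fixpoint reached:
  node 0: 1111
  node 1: 0110
  node 2: 1111
  node 3: 1000
  node 4: 1101
  node 5: 1101
  node 6: 0011
  node 7: 0010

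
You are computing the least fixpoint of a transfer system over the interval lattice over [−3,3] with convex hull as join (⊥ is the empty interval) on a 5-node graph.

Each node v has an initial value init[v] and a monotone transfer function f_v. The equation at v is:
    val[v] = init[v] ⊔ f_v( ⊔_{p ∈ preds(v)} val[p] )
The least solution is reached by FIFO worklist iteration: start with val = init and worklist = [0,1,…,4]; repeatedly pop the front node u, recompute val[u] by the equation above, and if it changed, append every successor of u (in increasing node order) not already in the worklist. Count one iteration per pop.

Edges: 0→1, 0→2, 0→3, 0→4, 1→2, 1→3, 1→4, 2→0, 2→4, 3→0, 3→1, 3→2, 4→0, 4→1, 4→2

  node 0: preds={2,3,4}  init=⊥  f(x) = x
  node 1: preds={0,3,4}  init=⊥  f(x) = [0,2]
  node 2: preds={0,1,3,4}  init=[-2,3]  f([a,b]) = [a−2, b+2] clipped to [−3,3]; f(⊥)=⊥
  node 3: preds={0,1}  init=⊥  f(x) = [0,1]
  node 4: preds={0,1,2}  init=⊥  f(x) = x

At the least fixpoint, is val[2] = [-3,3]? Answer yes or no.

Worklist (10 pops):
  #1 pop 0: in=[-2,3] → [-2,3] (was ⊥); enqueue []
  #2 pop 1: in=[-2,3] → [0,2] (was ⊥); enqueue []
  #3 pop 2: in=[-2,3] → [-3,3] (was [-2,3]); enqueue [0]
  #4 pop 3: in=[-2,3] → [0,1] (was ⊥); enqueue [1,2]
  #5 pop 4: in=[-3,3] → [-3,3] (was ⊥); enqueue []
  #6 pop 0: in=[-3,3] → [-3,3] (was [-2,3]); enqueue [3,4]
  #7 pop 1: in=[-3,3] → [0,2] (no change)
  #8 pop 2: in=[-3,3] → [-3,3] (no change)
  #9 pop 3: in=[-3,3] → [0,1] (no change)
  #10 pop 4: in=[-3,3] → [-3,3] (no change)

Fixpoint:
  val[0] = [-3,3]
  val[1] = [0,2]
  val[2] = [-3,3]
  val[3] = [0,1]
  val[4] = [-3,3]

yes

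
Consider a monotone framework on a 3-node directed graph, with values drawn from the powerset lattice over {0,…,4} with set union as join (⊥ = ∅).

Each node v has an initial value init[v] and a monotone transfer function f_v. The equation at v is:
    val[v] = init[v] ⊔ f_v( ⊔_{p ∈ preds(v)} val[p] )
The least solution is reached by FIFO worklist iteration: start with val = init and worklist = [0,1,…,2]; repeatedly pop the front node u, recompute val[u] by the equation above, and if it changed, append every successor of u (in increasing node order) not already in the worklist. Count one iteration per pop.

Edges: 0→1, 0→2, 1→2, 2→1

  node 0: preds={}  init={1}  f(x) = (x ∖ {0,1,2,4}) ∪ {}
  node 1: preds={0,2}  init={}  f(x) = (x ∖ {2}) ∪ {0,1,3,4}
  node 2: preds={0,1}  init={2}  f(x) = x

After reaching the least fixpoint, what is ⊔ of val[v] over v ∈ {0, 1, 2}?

{0,1,2,3,4}

Trace (4 dequeues):
  [1] u=0 | in {} | out {1} | ==
  [2] u=1 | in {1,2} | out {0,1,3,4} | prev {} | push {}
  [3] u=2 | in {0,1,3,4} | out {0,1,2,3,4} | prev {2} | push {1}
  [4] u=1 | in {0,1,2,3,4} | out {0,1,3,4} | ==

Converged values:
  [0] {1}
  [1] {0,1,3,4}
  [2] {0,1,2,3,4}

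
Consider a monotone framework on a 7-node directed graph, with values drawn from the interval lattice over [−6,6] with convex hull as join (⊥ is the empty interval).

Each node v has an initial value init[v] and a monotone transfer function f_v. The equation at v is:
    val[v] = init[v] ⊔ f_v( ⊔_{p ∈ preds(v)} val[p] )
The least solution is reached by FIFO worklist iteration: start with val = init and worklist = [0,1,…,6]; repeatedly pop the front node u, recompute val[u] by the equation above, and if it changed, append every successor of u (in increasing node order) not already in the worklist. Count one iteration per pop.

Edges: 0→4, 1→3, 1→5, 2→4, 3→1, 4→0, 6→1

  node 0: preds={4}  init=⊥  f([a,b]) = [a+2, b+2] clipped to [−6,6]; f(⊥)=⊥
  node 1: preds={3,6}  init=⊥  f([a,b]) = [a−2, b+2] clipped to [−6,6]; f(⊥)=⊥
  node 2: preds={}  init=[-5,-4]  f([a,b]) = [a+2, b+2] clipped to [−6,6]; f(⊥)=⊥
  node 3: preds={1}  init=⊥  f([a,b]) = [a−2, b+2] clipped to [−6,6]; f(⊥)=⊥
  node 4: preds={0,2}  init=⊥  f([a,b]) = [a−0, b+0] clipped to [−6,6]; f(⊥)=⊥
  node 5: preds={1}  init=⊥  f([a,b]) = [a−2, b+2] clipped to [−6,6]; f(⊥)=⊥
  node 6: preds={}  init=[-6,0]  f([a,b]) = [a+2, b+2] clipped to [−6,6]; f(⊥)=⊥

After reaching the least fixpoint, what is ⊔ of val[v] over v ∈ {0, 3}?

[-6,6]

Worklist (22 pops):
  #1 pop 0: in=⊥ → ⊥ (no change)
  #2 pop 1: in=[-6,0] → [-6,2] (was ⊥); enqueue []
  #3 pop 2: in=⊥ → [-5,-4] (no change)
  #4 pop 3: in=[-6,2] → [-6,4] (was ⊥); enqueue [1]
  #5 pop 4: in=[-5,-4] → [-5,-4] (was ⊥); enqueue [0]
  #6 pop 5: in=[-6,2] → [-6,4] (was ⊥); enqueue []
  #7 pop 6: in=⊥ → [-6,0] (no change)
  #8 pop 1: in=[-6,4] → [-6,6] (was [-6,2]); enqueue [3,5]
  #9 pop 0: in=[-5,-4] → [-3,-2] (was ⊥); enqueue [4]
  #10 pop 3: in=[-6,6] → [-6,6] (was [-6,4]); enqueue [1]
  #11 pop 5: in=[-6,6] → [-6,6] (was [-6,4]); enqueue []
  #12 pop 4: in=[-5,-2] → [-5,-2] (was [-5,-4]); enqueue [0]
  #13 pop 1: in=[-6,6] → [-6,6] (no change)
  #14 pop 0: in=[-5,-2] → [-3,0] (was [-3,-2]); enqueue [4]
  #15 pop 4: in=[-5,0] → [-5,0] (was [-5,-2]); enqueue [0]
  #16 pop 0: in=[-5,0] → [-3,2] (was [-3,0]); enqueue [4]
  #17 pop 4: in=[-5,2] → [-5,2] (was [-5,0]); enqueue [0]
  #18 pop 0: in=[-5,2] → [-3,4] (was [-3,2]); enqueue [4]
  #19 pop 4: in=[-5,4] → [-5,4] (was [-5,2]); enqueue [0]
  #20 pop 0: in=[-5,4] → [-3,6] (was [-3,4]); enqueue [4]
  #21 pop 4: in=[-5,6] → [-5,6] (was [-5,4]); enqueue [0]
  #22 pop 0: in=[-5,6] → [-3,6] (no change)

Fixpoint:
  val[0] = [-3,6]
  val[1] = [-6,6]
  val[2] = [-5,-4]
  val[3] = [-6,6]
  val[4] = [-5,6]
  val[5] = [-6,6]
  val[6] = [-6,0]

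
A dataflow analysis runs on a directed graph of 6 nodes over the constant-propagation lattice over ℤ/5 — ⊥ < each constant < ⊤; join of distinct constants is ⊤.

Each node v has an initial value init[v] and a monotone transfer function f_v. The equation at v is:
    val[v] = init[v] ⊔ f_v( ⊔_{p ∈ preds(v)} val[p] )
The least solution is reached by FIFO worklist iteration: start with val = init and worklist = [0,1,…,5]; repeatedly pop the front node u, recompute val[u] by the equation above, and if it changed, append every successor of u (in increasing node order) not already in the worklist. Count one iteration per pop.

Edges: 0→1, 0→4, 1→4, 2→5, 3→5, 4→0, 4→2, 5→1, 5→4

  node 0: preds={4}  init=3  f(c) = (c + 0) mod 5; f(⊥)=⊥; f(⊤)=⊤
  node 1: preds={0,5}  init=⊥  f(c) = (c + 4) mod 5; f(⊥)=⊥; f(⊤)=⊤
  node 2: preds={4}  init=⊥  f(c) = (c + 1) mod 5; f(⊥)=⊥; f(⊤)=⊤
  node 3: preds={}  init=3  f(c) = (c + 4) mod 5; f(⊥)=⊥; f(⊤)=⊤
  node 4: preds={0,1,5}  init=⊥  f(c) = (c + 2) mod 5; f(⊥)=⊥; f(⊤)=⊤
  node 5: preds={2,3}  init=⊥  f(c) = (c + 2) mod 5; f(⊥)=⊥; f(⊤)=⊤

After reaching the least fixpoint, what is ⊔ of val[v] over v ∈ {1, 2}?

Trace (13 dequeues):
  [1] u=0 | in ⊥ | out 3 | ==
  [2] u=1 | in 3 | out 2 | prev ⊥ | push {}
  [3] u=2 | in ⊥ | out ⊥ | ==
  [4] u=3 | in ⊥ | out 3 | ==
  [5] u=4 | in ⊤ | out ⊤ | prev ⊥ | push {0,2}
  [6] u=5 | in 3 | out 0 | prev ⊥ | push {1,4}
  [7] u=0 | in ⊤ | out ⊤ | prev 3 | push {}
  [8] u=2 | in ⊤ | out ⊤ | prev ⊥ | push {5}
  [9] u=1 | in ⊤ | out ⊤ | prev 2 | push {}
  [10] u=4 | in ⊤ | out ⊤ | ==
  [11] u=5 | in ⊤ | out ⊤ | prev 0 | push {1,4}
  [12] u=1 | in ⊤ | out ⊤ | ==
  [13] u=4 | in ⊤ | out ⊤ | ==

Converged values:
  [0] ⊤
  [1] ⊤
  [2] ⊤
  [3] 3
  [4] ⊤
  [5] ⊤

⊤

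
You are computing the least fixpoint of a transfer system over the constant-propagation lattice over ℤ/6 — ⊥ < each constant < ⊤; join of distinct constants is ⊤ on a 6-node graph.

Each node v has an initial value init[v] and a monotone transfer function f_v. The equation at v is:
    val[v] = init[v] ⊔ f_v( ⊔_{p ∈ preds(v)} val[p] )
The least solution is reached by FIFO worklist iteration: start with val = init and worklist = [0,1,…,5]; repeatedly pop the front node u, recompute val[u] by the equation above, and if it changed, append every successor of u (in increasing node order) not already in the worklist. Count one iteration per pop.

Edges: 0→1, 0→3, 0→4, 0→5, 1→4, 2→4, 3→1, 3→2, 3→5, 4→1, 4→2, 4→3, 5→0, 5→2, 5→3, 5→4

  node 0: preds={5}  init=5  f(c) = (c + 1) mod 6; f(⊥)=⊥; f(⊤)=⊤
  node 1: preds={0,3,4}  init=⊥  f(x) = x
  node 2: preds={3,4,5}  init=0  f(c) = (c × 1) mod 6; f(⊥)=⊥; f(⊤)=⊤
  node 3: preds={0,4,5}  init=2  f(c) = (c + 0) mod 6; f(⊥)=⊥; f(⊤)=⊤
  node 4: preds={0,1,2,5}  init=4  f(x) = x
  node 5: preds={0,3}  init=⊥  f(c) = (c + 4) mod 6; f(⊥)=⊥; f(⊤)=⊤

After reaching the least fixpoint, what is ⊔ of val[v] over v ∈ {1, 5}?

Worklist (14 pops):
  #1 pop 0: in=⊥ → 5 (no change)
  #2 pop 1: in=⊤ → ⊤ (was ⊥); enqueue []
  #3 pop 2: in=⊤ → ⊤ (was 0); enqueue []
  #4 pop 3: in=⊤ → ⊤ (was 2); enqueue [1,2]
  #5 pop 4: in=⊤ → ⊤ (was 4); enqueue [3]
  #6 pop 5: in=⊤ → ⊤ (was ⊥); enqueue [0,4]
  #7 pop 1: in=⊤ → ⊤ (no change)
  #8 pop 2: in=⊤ → ⊤ (no change)
  #9 pop 3: in=⊤ → ⊤ (no change)
  #10 pop 0: in=⊤ → ⊤ (was 5); enqueue [1,3,5]
  #11 pop 4: in=⊤ → ⊤ (no change)
  #12 pop 1: in=⊤ → ⊤ (no change)
  #13 pop 3: in=⊤ → ⊤ (no change)
  #14 pop 5: in=⊤ → ⊤ (no change)

Fixpoint:
  val[0] = ⊤
  val[1] = ⊤
  val[2] = ⊤
  val[3] = ⊤
  val[4] = ⊤
  val[5] = ⊤

⊤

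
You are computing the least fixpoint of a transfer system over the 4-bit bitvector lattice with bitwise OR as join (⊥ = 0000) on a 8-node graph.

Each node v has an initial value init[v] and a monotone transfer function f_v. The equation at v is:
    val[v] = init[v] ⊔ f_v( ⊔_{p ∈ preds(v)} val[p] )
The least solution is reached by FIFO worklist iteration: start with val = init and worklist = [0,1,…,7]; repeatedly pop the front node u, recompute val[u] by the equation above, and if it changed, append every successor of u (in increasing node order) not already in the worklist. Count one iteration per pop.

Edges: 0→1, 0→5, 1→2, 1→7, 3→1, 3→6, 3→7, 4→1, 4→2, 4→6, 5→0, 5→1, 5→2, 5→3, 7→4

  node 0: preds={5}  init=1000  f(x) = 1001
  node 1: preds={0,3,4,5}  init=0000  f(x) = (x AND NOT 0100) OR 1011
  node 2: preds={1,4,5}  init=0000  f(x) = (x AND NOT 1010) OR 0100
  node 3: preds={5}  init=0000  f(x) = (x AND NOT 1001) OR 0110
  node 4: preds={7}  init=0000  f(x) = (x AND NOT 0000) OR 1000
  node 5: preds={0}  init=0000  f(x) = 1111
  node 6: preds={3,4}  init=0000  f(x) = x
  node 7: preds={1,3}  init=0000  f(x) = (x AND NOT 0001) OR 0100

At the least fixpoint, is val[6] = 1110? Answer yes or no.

yes

Trace (16 dequeues):
  [1] u=0 | in 0000 | out 1001 | prev 1000 | push {}
  [2] u=1 | in 1001 | out 1011 | prev 0000 | push {}
  [3] u=2 | in 1011 | out 0101 | prev 0000 | push {}
  [4] u=3 | in 0000 | out 0110 | prev 0000 | push {1}
  [5] u=4 | in 0000 | out 1000 | prev 0000 | push {2}
  [6] u=5 | in 1001 | out 1111 | prev 0000 | push {0,3}
  [7] u=6 | in 1110 | out 1110 | prev 0000 | push {}
  [8] u=7 | in 1111 | out 1110 | prev 0000 | push {4}
  [9] u=1 | in 1111 | out 1011 | ==
  [10] u=2 | in 1111 | out 0101 | ==
  [11] u=0 | in 1111 | out 1001 | ==
  [12] u=3 | in 1111 | out 0110 | ==
  [13] u=4 | in 1110 | out 1110 | prev 1000 | push {1,2,6}
  [14] u=1 | in 1111 | out 1011 | ==
  [15] u=2 | in 1111 | out 0101 | ==
  [16] u=6 | in 1110 | out 1110 | ==

Converged values:
  [0] 1001
  [1] 1011
  [2] 0101
  [3] 0110
  [4] 1110
  [5] 1111
  [6] 1110
  [7] 1110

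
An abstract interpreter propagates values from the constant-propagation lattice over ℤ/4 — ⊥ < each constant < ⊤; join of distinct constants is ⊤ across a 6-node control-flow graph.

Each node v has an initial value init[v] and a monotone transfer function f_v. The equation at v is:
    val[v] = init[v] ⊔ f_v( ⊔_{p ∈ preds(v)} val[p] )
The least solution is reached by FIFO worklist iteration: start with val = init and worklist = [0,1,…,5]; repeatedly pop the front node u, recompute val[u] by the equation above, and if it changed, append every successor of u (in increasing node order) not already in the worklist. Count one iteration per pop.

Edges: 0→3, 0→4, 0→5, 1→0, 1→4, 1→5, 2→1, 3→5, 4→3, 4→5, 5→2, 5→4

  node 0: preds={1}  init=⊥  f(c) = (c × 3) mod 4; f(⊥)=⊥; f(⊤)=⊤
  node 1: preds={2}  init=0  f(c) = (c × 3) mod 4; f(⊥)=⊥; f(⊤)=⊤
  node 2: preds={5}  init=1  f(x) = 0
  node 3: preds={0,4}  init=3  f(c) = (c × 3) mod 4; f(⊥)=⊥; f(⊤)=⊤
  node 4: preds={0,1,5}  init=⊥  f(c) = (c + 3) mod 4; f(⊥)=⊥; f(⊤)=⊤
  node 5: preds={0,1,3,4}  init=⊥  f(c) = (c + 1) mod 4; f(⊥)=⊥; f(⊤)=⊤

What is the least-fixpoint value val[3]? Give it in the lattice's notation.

Worklist (12 pops):
  #1 pop 0: in=0 → 0 (was ⊥); enqueue []
  #2 pop 1: in=1 → ⊤ (was 0); enqueue [0]
  #3 pop 2: in=⊥ → ⊤ (was 1); enqueue [1]
  #4 pop 3: in=0 → ⊤ (was 3); enqueue []
  #5 pop 4: in=⊤ → ⊤ (was ⊥); enqueue [3]
  #6 pop 5: in=⊤ → ⊤ (was ⊥); enqueue [2,4]
  #7 pop 0: in=⊤ → ⊤ (was 0); enqueue [5]
  #8 pop 1: in=⊤ → ⊤ (no change)
  #9 pop 3: in=⊤ → ⊤ (no change)
  #10 pop 2: in=⊤ → ⊤ (no change)
  #11 pop 4: in=⊤ → ⊤ (no change)
  #12 pop 5: in=⊤ → ⊤ (no change)

Fixpoint:
  val[0] = ⊤
  val[1] = ⊤
  val[2] = ⊤
  val[3] = ⊤
  val[4] = ⊤
  val[5] = ⊤

⊤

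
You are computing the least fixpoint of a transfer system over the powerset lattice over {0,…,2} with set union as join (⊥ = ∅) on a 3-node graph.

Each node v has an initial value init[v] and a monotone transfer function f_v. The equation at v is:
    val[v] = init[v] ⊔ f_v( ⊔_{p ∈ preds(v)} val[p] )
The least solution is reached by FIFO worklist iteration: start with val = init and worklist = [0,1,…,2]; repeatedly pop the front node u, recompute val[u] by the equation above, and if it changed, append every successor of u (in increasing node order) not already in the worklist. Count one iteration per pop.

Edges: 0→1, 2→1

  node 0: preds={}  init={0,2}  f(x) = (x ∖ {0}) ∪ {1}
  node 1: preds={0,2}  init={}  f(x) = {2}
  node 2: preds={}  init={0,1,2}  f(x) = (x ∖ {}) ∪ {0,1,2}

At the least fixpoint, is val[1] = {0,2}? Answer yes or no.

no

Trace (3 dequeues):
  [1] u=0 | in {} | out {0,1,2} | prev {0,2} | push {}
  [2] u=1 | in {0,1,2} | out {2} | prev {} | push {}
  [3] u=2 | in {} | out {0,1,2} | ==

Converged values:
  [0] {0,1,2}
  [1] {2}
  [2] {0,1,2}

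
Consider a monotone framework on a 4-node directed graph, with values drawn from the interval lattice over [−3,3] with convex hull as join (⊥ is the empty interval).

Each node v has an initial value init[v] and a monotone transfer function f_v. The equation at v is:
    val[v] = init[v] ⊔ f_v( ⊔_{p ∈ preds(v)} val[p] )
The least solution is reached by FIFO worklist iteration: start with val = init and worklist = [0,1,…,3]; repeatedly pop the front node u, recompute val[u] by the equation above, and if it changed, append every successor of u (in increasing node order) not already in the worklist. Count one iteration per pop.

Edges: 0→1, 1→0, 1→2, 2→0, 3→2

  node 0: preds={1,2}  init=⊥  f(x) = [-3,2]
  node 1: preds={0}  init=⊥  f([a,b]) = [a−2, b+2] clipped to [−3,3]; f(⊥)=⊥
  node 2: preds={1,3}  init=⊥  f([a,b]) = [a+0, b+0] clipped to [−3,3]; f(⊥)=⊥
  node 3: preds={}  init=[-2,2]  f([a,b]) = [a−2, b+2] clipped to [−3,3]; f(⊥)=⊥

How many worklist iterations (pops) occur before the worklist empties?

5

Trace (5 dequeues):
  [1] u=0 | in ⊥ | out [-3,2] | prev ⊥ | push {}
  [2] u=1 | in [-3,2] | out [-3,3] | prev ⊥ | push {0}
  [3] u=2 | in [-3,3] | out [-3,3] | prev ⊥ | push {}
  [4] u=3 | in ⊥ | out [-2,2] | ==
  [5] u=0 | in [-3,3] | out [-3,2] | ==

Converged values:
  [0] [-3,2]
  [1] [-3,3]
  [2] [-3,3]
  [3] [-2,2]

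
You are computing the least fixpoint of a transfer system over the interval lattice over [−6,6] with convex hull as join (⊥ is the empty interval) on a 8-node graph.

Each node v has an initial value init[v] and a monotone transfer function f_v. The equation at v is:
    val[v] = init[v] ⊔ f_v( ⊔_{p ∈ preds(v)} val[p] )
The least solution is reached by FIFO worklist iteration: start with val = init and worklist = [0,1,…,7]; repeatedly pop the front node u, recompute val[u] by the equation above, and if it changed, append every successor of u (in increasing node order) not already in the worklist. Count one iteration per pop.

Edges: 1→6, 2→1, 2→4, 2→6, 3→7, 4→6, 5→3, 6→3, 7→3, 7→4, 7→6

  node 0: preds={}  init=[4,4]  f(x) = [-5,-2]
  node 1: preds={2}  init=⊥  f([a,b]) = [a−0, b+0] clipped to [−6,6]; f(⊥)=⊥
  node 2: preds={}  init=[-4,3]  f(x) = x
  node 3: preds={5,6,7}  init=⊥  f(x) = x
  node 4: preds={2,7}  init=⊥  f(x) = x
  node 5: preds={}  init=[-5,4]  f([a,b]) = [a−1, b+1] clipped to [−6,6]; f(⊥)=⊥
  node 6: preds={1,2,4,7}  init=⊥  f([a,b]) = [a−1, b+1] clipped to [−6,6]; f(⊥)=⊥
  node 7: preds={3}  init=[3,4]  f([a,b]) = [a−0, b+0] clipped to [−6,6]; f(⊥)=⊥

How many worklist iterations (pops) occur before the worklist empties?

Worklist (23 pops):
  #1 pop 0: in=⊥ → [-5,4] (was [4,4]); enqueue []
  #2 pop 1: in=[-4,3] → [-4,3] (was ⊥); enqueue []
  #3 pop 2: in=⊥ → [-4,3] (no change)
  #4 pop 3: in=[-5,4] → [-5,4] (was ⊥); enqueue []
  #5 pop 4: in=[-4,4] → [-4,4] (was ⊥); enqueue []
  #6 pop 5: in=⊥ → [-5,4] (no change)
  #7 pop 6: in=[-4,4] → [-5,5] (was ⊥); enqueue [3]
  #8 pop 7: in=[-5,4] → [-5,4] (was [3,4]); enqueue [4,6]
  #9 pop 3: in=[-5,5] → [-5,5] (was [-5,4]); enqueue [7]
  #10 pop 4: in=[-5,4] → [-5,4] (was [-4,4]); enqueue []
  #11 pop 6: in=[-5,4] → [-6,5] (was [-5,5]); enqueue [3]
  #12 pop 7: in=[-5,5] → [-5,5] (was [-5,4]); enqueue [4,6]
  #13 pop 3: in=[-6,5] → [-6,5] (was [-5,5]); enqueue [7]
  #14 pop 4: in=[-5,5] → [-5,5] (was [-5,4]); enqueue []
  #15 pop 6: in=[-5,5] → [-6,6] (was [-6,5]); enqueue [3]
  #16 pop 7: in=[-6,5] → [-6,5] (was [-5,5]); enqueue [4,6]
  #17 pop 3: in=[-6,6] → [-6,6] (was [-6,5]); enqueue [7]
  #18 pop 4: in=[-6,5] → [-6,5] (was [-5,5]); enqueue []
  #19 pop 6: in=[-6,5] → [-6,6] (no change)
  #20 pop 7: in=[-6,6] → [-6,6] (was [-6,5]); enqueue [3,4,6]
  #21 pop 3: in=[-6,6] → [-6,6] (no change)
  #22 pop 4: in=[-6,6] → [-6,6] (was [-6,5]); enqueue []
  #23 pop 6: in=[-6,6] → [-6,6] (no change)

Fixpoint:
  val[0] = [-5,4]
  val[1] = [-4,3]
  val[2] = [-4,3]
  val[3] = [-6,6]
  val[4] = [-6,6]
  val[5] = [-5,4]
  val[6] = [-6,6]
  val[7] = [-6,6]

23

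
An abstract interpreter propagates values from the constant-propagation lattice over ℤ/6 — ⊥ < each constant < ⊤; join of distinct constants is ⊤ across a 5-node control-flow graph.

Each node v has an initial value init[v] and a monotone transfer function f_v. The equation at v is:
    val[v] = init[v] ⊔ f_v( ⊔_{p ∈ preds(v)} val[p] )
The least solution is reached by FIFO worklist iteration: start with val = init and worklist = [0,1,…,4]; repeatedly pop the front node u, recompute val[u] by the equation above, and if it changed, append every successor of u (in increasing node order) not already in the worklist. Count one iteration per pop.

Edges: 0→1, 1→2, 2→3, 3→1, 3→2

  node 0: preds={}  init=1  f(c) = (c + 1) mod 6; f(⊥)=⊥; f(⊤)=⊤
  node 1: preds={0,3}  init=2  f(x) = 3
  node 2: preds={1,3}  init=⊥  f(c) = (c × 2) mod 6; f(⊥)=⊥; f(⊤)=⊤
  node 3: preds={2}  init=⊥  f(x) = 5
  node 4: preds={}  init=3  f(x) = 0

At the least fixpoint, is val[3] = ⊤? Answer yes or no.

no

Iteration log — 7 steps:
  step 1. node 0  ⊔preds=⊥  new=1  stable
  step 2. node 1  ⊔preds=1  new=⊤  old=2  +wl: 
  step 3. node 2  ⊔preds=⊤  new=⊤  old=⊥  +wl: 
  step 4. node 3  ⊔preds=⊤  new=5  old=⊥  +wl: 1,2
  step 5. node 4  ⊔preds=⊥  new=⊤  old=3  +wl: 
  step 6. node 1  ⊔preds=⊤  new=⊤  stable
  step 7. node 2  ⊔preds=⊤  new=⊤  stable

Least fixpoint reached:
  node 0: 1
  node 1: ⊤
  node 2: ⊤
  node 3: 5
  node 4: ⊤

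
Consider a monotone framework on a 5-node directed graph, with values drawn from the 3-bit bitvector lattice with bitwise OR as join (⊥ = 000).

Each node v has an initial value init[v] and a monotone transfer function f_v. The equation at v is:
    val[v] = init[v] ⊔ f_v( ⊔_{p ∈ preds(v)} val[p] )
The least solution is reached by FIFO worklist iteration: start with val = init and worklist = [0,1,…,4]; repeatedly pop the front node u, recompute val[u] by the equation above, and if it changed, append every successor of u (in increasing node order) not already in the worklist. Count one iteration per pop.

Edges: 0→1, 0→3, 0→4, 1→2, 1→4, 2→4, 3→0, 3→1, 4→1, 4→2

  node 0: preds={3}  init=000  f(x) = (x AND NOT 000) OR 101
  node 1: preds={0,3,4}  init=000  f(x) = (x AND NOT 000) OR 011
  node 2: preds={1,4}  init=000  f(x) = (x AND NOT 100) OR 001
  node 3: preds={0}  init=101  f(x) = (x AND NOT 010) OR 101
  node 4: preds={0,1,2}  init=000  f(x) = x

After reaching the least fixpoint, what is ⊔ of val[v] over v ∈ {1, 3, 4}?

111

Iteration log — 7 steps:
  step 1. node 0  ⊔preds=101  new=101  old=000  +wl: 
  step 2. node 1  ⊔preds=101  new=111  old=000  +wl: 
  step 3. node 2  ⊔preds=111  new=011  old=000  +wl: 
  step 4. node 3  ⊔preds=101  new=101  stable
  step 5. node 4  ⊔preds=111  new=111  old=000  +wl: 1,2
  step 6. node 1  ⊔preds=111  new=111  stable
  step 7. node 2  ⊔preds=111  new=011  stable

Least fixpoint reached:
  node 0: 101
  node 1: 111
  node 2: 011
  node 3: 101
  node 4: 111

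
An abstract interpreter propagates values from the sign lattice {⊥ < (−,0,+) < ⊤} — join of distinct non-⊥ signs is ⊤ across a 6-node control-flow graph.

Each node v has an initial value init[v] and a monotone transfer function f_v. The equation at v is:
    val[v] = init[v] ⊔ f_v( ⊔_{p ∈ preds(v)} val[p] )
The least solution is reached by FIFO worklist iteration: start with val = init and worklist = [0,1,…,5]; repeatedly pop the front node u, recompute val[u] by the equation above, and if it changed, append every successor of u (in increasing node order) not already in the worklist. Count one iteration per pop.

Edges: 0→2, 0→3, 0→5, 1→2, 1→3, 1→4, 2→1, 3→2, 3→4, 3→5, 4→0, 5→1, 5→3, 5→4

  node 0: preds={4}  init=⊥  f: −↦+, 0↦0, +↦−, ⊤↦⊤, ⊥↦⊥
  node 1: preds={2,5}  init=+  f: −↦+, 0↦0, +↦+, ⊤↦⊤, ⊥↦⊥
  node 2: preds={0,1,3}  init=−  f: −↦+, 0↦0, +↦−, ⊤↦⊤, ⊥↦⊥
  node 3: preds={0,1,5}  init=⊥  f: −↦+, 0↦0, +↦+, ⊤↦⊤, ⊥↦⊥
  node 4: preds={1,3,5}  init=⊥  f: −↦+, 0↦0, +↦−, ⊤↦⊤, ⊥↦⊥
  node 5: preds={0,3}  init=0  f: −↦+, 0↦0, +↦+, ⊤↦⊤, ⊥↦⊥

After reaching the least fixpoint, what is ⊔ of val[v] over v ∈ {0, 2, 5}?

⊤

Worklist (13 pops):
  #1 pop 0: in=⊥ → ⊥ (no change)
  #2 pop 1: in=⊤ → ⊤ (was +); enqueue []
  #3 pop 2: in=⊤ → ⊤ (was −); enqueue [1]
  #4 pop 3: in=⊤ → ⊤ (was ⊥); enqueue [2]
  #5 pop 4: in=⊤ → ⊤ (was ⊥); enqueue [0]
  #6 pop 5: in=⊤ → ⊤ (was 0); enqueue [3,4]
  #7 pop 1: in=⊤ → ⊤ (no change)
  #8 pop 2: in=⊤ → ⊤ (no change)
  #9 pop 0: in=⊤ → ⊤ (was ⊥); enqueue [2,5]
  #10 pop 3: in=⊤ → ⊤ (no change)
  #11 pop 4: in=⊤ → ⊤ (no change)
  #12 pop 2: in=⊤ → ⊤ (no change)
  #13 pop 5: in=⊤ → ⊤ (no change)

Fixpoint:
  val[0] = ⊤
  val[1] = ⊤
  val[2] = ⊤
  val[3] = ⊤
  val[4] = ⊤
  val[5] = ⊤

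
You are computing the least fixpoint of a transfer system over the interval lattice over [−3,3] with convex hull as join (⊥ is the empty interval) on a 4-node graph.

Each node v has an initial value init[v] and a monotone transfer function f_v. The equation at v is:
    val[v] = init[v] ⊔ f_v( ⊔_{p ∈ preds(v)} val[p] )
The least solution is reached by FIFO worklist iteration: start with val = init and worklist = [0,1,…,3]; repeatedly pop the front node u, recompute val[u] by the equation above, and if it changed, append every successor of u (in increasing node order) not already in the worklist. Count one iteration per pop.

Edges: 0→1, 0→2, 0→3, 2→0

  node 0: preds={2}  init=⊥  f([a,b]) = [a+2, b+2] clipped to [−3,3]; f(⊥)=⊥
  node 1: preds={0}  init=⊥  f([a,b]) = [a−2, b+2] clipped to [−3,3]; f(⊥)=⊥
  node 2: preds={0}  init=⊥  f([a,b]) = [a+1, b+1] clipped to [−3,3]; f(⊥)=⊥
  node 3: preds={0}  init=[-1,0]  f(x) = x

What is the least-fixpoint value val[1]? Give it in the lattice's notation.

Trace (4 dequeues):
  [1] u=0 | in ⊥ | out ⊥ | ==
  [2] u=1 | in ⊥ | out ⊥ | ==
  [3] u=2 | in ⊥ | out ⊥ | ==
  [4] u=3 | in ⊥ | out [-1,0] | ==

Converged values:
  [0] ⊥
  [1] ⊥
  [2] ⊥
  [3] [-1,0]

⊥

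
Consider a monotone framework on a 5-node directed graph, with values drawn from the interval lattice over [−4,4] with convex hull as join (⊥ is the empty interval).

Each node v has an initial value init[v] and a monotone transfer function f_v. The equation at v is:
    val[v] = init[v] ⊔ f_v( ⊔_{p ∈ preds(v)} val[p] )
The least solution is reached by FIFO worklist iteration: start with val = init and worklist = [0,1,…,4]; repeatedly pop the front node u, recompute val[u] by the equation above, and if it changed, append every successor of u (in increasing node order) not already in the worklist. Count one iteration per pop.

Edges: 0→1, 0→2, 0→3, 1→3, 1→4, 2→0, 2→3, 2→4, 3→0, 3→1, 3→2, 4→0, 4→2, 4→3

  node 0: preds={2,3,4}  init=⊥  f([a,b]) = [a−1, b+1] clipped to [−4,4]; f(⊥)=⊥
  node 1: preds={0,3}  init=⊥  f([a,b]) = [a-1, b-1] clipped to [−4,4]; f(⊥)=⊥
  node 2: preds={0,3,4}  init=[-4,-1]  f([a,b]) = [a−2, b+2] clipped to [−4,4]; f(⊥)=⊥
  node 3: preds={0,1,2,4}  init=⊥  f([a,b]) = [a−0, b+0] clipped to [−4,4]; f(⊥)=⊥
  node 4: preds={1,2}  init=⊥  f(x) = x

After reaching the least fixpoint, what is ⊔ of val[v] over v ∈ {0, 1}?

Iteration log — 15 steps:
  step 1. node 0  ⊔preds=[-4,-1]  new=[-4,0]  old=⊥  +wl: 
  step 2. node 1  ⊔preds=[-4,0]  new=[-4,-1]  old=⊥  +wl: 
  step 3. node 2  ⊔preds=[-4,0]  new=[-4,2]  old=[-4,-1]  +wl: 0
  step 4. node 3  ⊔preds=[-4,2]  new=[-4,2]  old=⊥  +wl: 1,2
  step 5. node 4  ⊔preds=[-4,2]  new=[-4,2]  old=⊥  +wl: 3
  step 6. node 0  ⊔preds=[-4,2]  new=[-4,3]  old=[-4,0]  +wl: 
  step 7. node 1  ⊔preds=[-4,3]  new=[-4,2]  old=[-4,-1]  +wl: 4
  step 8. node 2  ⊔preds=[-4,3]  new=[-4,4]  old=[-4,2]  +wl: 0
  step 9. node 3  ⊔preds=[-4,4]  new=[-4,4]  old=[-4,2]  +wl: 1,2
  step 10. node 4  ⊔preds=[-4,4]  new=[-4,4]  old=[-4,2]  +wl: 3
  step 11. node 0  ⊔preds=[-4,4]  new=[-4,4]  old=[-4,3]  +wl: 
  step 12. node 1  ⊔preds=[-4,4]  new=[-4,3]  old=[-4,2]  +wl: 4
  step 13. node 2  ⊔preds=[-4,4]  new=[-4,4]  stable
  step 14. node 3  ⊔preds=[-4,4]  new=[-4,4]  stable
  step 15. node 4  ⊔preds=[-4,4]  new=[-4,4]  stable

Least fixpoint reached:
  node 0: [-4,4]
  node 1: [-4,3]
  node 2: [-4,4]
  node 3: [-4,4]
  node 4: [-4,4]

[-4,4]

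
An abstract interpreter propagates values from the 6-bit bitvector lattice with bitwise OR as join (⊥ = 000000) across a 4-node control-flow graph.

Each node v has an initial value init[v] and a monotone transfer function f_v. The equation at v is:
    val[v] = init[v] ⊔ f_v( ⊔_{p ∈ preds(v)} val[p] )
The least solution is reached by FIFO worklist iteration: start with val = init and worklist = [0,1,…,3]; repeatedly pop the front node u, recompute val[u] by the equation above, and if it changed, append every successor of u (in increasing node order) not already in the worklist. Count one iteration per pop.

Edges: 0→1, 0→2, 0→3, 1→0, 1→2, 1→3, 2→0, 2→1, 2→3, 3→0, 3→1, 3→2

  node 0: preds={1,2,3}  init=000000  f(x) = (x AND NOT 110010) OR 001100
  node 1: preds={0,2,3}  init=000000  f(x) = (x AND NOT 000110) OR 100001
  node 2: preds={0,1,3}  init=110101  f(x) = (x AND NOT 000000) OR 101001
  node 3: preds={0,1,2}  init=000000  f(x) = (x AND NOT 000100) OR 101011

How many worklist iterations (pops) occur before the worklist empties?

10

Worklist (10 pops):
  #1 pop 0: in=110101 → 001101 (was 000000); enqueue []
  #2 pop 1: in=111101 → 111001 (was 000000); enqueue [0]
  #3 pop 2: in=111101 → 111101 (was 110101); enqueue [1]
  #4 pop 3: in=111101 → 111011 (was 000000); enqueue [2]
  #5 pop 0: in=111111 → 001101 (no change)
  #6 pop 1: in=111111 → 111001 (no change)
  #7 pop 2: in=111111 → 111111 (was 111101); enqueue [0,1,3]
  #8 pop 0: in=111111 → 001101 (no change)
  #9 pop 1: in=111111 → 111001 (no change)
  #10 pop 3: in=111111 → 111011 (no change)

Fixpoint:
  val[0] = 001101
  val[1] = 111001
  val[2] = 111111
  val[3] = 111011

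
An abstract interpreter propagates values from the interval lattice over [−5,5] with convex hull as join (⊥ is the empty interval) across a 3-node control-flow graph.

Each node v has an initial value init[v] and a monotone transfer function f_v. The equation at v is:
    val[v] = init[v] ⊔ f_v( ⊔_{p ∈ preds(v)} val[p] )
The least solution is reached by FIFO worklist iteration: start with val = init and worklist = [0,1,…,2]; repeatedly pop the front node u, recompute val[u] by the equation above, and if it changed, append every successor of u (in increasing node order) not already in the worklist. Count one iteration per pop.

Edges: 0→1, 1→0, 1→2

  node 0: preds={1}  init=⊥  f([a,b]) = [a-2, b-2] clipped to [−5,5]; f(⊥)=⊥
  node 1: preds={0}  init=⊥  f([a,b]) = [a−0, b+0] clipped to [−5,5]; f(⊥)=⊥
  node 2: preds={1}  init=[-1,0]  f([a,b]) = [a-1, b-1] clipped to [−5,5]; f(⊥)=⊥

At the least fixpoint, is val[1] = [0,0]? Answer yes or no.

Worklist (3 pops):
  #1 pop 0: in=⊥ → ⊥ (no change)
  #2 pop 1: in=⊥ → ⊥ (no change)
  #3 pop 2: in=⊥ → [-1,0] (no change)

Fixpoint:
  val[0] = ⊥
  val[1] = ⊥
  val[2] = [-1,0]

no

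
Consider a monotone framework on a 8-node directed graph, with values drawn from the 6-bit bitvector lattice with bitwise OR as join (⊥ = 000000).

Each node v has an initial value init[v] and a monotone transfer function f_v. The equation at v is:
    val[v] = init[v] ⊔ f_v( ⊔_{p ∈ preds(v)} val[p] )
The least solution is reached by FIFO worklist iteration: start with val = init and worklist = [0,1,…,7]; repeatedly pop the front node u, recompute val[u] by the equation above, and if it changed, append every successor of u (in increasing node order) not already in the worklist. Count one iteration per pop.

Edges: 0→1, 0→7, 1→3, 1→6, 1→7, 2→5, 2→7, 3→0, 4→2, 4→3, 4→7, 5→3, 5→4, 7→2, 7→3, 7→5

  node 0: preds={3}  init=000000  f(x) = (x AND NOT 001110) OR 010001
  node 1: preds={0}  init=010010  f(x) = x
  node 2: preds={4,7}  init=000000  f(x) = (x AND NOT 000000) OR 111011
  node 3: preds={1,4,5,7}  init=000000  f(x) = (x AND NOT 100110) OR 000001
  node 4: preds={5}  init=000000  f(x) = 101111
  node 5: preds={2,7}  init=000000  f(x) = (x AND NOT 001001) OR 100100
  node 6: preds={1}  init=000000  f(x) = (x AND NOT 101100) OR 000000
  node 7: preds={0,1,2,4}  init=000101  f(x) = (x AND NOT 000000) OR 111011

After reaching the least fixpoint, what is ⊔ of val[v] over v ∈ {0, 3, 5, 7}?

Iteration log — 14 steps:
  step 1. node 0  ⊔preds=000000  new=010001  old=000000  +wl: 
  step 2. node 1  ⊔preds=010001  new=010011  old=010010  +wl: 
  step 3. node 2  ⊔preds=000101  new=111111  old=000000  +wl: 
  step 4. node 3  ⊔preds=010111  new=010001  old=000000  +wl: 0
  step 5. node 4  ⊔preds=000000  new=101111  old=000000  +wl: 2,3
  step 6. node 5  ⊔preds=111111  new=110110  old=000000  +wl: 4
  step 7. node 6  ⊔preds=010011  new=010011  old=000000  +wl: 
  step 8. node 7  ⊔preds=111111  new=111111  old=000101  +wl: 5
  step 9. node 0  ⊔preds=010001  new=010001  stable
  step 10. node 2  ⊔preds=111111  new=111111  stable
  step 11. node 3  ⊔preds=111111  new=011001  old=010001  +wl: 0
  step 12. node 4  ⊔preds=110110  new=101111  stable
  step 13. node 5  ⊔preds=111111  new=110110  stable
  step 14. node 0  ⊔preds=011001  new=010001  stable

Least fixpoint reached:
  node 0: 010001
  node 1: 010011
  node 2: 111111
  node 3: 011001
  node 4: 101111
  node 5: 110110
  node 6: 010011
  node 7: 111111

111111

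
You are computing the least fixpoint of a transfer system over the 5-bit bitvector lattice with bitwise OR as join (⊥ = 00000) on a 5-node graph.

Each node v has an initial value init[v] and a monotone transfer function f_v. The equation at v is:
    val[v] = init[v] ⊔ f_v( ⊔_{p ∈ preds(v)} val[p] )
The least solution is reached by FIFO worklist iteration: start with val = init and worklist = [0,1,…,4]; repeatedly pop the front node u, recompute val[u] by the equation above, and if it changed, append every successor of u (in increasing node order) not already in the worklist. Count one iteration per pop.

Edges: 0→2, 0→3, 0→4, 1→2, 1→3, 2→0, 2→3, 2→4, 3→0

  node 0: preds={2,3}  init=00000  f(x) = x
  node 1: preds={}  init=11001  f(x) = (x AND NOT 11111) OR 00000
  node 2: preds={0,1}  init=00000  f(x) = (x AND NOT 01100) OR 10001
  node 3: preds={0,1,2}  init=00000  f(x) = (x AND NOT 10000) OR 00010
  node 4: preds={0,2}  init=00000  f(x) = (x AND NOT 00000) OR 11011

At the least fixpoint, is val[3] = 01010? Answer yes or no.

no

Iteration log — 10 steps:
  step 1. node 0  ⊔preds=00000  new=00000  stable
  step 2. node 1  ⊔preds=00000  new=11001  stable
  step 3. node 2  ⊔preds=11001  new=10001  old=00000  +wl: 0
  step 4. node 3  ⊔preds=11001  new=01011  old=00000  +wl: 
  step 5. node 4  ⊔preds=10001  new=11011  old=00000  +wl: 
  step 6. node 0  ⊔preds=11011  new=11011  old=00000  +wl: 2,3,4
  step 7. node 2  ⊔preds=11011  new=10011  old=10001  +wl: 0
  step 8. node 3  ⊔preds=11011  new=01011  stable
  step 9. node 4  ⊔preds=11011  new=11011  stable
  step 10. node 0  ⊔preds=11011  new=11011  stable

Least fixpoint reached:
  node 0: 11011
  node 1: 11001
  node 2: 10011
  node 3: 01011
  node 4: 11011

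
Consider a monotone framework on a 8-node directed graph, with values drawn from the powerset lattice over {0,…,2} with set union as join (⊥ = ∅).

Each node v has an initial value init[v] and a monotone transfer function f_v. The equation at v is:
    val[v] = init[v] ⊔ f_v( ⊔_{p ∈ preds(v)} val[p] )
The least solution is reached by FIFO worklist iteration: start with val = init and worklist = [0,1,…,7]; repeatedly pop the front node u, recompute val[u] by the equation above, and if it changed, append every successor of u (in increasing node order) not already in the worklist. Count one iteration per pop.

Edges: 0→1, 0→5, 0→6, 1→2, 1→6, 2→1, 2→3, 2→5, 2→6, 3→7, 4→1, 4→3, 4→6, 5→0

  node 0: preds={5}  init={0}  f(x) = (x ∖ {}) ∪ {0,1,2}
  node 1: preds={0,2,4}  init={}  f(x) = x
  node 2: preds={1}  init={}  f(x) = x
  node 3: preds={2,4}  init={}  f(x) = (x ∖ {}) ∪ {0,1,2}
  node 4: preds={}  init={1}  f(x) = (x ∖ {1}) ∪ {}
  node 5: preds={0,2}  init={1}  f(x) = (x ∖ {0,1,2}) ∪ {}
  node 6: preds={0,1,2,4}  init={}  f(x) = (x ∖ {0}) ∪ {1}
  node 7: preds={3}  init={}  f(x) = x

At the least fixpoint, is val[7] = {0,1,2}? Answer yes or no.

yes

Iteration log — 9 steps:
  step 1. node 0  ⊔preds={1}  new={0,1,2}  old={0}  +wl: 
  step 2. node 1  ⊔preds={0,1,2}  new={0,1,2}  old={}  +wl: 
  step 3. node 2  ⊔preds={0,1,2}  new={0,1,2}  old={}  +wl: 1
  step 4. node 3  ⊔preds={0,1,2}  new={0,1,2}  old={}  +wl: 
  step 5. node 4  ⊔preds={}  new={1}  stable
  step 6. node 5  ⊔preds={0,1,2}  new={1}  stable
  step 7. node 6  ⊔preds={0,1,2}  new={1,2}  old={}  +wl: 
  step 8. node 7  ⊔preds={0,1,2}  new={0,1,2}  old={}  +wl: 
  step 9. node 1  ⊔preds={0,1,2}  new={0,1,2}  stable

Least fixpoint reached:
  node 0: {0,1,2}
  node 1: {0,1,2}
  node 2: {0,1,2}
  node 3: {0,1,2}
  node 4: {1}
  node 5: {1}
  node 6: {1,2}
  node 7: {0,1,2}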